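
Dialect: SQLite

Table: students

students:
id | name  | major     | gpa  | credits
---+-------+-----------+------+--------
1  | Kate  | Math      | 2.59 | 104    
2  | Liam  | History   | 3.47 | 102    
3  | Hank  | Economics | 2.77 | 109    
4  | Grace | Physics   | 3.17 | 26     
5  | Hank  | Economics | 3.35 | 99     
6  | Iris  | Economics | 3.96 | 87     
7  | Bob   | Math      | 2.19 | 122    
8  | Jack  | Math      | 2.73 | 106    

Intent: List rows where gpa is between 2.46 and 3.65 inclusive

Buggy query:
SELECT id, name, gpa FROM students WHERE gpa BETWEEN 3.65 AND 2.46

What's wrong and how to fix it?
Bug: The bounds are reversed; BETWEEN a AND b requires a <= b to match anything

Fix: Write BETWEEN 2.46 AND 3.65

Corrected query:
SELECT id, name, gpa FROM students WHERE gpa BETWEEN 2.46 AND 3.65

Result:
id | name  | gpa 
---+-------+-----
1  | Kate  | 2.59
2  | Liam  | 3.47
3  | Hank  | 2.77
4  | Grace | 3.17
5  | Hank  | 3.35
8  | Jack  | 2.73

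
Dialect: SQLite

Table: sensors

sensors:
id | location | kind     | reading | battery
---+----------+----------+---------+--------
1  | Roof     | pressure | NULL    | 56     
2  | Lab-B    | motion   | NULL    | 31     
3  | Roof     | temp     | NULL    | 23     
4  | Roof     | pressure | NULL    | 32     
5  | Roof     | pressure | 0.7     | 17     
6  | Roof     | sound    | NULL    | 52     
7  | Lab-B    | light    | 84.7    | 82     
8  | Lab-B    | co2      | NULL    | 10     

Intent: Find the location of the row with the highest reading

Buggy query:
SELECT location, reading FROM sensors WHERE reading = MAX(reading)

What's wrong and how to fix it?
Bug: WHERE is evaluated per row; an aggregate over the whole table isn't defined there

Fix: Wrap MAX in a scalar subquery so WHERE compares against a single value

Corrected query:
SELECT location, reading FROM sensors WHERE reading = (SELECT MAX(reading) FROM sensors)

Result:
location | reading
---------+--------
Lab-B    | 84.7   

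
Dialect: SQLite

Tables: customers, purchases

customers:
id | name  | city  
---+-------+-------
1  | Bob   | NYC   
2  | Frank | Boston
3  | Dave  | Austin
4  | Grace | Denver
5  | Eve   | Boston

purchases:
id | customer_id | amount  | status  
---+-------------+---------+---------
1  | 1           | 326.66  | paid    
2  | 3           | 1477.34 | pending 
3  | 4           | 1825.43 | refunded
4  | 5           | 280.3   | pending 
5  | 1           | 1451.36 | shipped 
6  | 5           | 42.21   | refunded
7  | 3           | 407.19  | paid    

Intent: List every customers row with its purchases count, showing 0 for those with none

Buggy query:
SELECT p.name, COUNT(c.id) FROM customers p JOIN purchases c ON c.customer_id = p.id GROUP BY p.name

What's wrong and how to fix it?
Bug: INNER JOIN drops customers rows that have no matching purchases rows

Fix: Use LEFT JOIN so parents without children still appear (COUNT(c.id) gives 0)

Corrected query:
SELECT p.name, COUNT(c.id) FROM customers p LEFT JOIN purchases c ON c.customer_id = p.id GROUP BY p.name

Result:
name  | COUNT(c.id)
------+------------
Bob   | 2          
Dave  | 2          
Eve   | 2          
Frank | 0          
Grace | 1          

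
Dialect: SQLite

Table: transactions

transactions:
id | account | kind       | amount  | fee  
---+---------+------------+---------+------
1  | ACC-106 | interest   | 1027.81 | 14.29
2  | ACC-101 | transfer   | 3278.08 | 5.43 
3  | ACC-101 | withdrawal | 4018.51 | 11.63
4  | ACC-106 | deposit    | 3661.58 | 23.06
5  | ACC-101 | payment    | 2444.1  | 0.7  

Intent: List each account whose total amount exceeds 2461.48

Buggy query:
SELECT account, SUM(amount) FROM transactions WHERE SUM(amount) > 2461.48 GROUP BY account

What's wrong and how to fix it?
Bug: WHERE runs before GROUP BY, so aggregates aren't available there

Fix: Move the aggregate condition to a HAVING clause

Corrected query:
SELECT account, SUM(amount) FROM transactions GROUP BY account HAVING SUM(amount) > 2461.48

Result:
account | SUM(amount)
--------+------------
ACC-101 | 9740.69    
ACC-106 | 4689.39    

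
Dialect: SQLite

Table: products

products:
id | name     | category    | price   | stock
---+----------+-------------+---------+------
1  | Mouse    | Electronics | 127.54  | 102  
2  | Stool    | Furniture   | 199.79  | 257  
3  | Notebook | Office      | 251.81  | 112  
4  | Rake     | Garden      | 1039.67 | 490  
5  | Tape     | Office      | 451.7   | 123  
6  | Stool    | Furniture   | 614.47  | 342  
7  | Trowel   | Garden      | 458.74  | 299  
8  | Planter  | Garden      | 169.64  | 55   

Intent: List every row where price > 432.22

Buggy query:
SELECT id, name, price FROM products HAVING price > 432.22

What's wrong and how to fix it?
Bug: HAVING filters the output of aggregation, but this query has no GROUP BY and no aggregate functions, so SQLite rejects it (HAVING clause on a non-aggregate query); the condition here is per row

Fix: Replace HAVING with WHERE since the condition applies to individual rows

Corrected query:
SELECT id, name, price FROM products WHERE price > 432.22

Result:
id | name   | price  
---+--------+--------
4  | Rake   | 1039.67
5  | Tape   | 451.7  
6  | Stool  | 614.47 
7  | Trowel | 458.74 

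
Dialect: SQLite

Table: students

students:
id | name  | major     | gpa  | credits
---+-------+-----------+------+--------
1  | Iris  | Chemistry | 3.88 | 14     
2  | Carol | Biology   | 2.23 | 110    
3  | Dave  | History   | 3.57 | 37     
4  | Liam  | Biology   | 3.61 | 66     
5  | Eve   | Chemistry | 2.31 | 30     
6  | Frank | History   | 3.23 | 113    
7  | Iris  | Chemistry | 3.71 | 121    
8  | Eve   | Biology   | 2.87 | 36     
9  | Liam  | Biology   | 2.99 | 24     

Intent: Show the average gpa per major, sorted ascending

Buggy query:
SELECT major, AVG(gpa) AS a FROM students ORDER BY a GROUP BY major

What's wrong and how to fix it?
Bug: ORDER BY appears before GROUP BY; SQL clause order requires GROUP BY first

Fix: Reorder: SELECT … FROM … GROUP BY … ORDER BY …

Corrected query:
SELECT major, AVG(gpa) AS a FROM students GROUP BY major ORDER BY a

Result:
major     | a    
----------+------
Biology   | 2.925
Chemistry | 3.3  
History   | 3.4  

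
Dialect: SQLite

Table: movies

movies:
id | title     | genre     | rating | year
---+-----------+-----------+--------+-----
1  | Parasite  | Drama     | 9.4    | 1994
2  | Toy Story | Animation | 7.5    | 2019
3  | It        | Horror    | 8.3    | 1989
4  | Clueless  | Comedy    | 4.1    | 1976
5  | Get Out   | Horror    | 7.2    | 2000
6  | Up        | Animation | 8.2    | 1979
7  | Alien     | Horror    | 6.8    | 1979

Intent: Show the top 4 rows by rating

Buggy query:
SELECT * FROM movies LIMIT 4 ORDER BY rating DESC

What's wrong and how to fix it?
Bug: ORDER BY cannot follow LIMIT; LIMIT is the final clause

Fix: Swap the clauses: ORDER BY first, then LIMIT

Corrected query:
SELECT * FROM movies ORDER BY rating DESC LIMIT 4

Result:
id | title     | genre     | rating | year
---+-----------+-----------+--------+-----
1  | Parasite  | Drama     | 9.4    | 1994
3  | It        | Horror    | 8.3    | 1989
6  | Up        | Animation | 8.2    | 1979
2  | Toy Story | Animation | 7.5    | 2019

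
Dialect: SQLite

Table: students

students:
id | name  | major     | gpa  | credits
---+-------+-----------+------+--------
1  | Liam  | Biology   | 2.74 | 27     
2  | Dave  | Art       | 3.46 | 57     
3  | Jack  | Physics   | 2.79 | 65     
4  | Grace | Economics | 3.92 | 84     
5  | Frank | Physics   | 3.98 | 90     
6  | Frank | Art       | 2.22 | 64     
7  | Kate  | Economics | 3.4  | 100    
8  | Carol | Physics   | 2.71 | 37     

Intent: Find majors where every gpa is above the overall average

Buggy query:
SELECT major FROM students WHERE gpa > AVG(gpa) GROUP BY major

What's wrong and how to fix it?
Bug: WHERE evaluates per row before aggregation, so AVG() is unavailable

Fix: Compute the overall average in a scalar subquery and compare each group's MIN against it in HAVING

Corrected query:
SELECT major FROM students GROUP BY major HAVING MIN(gpa) > (SELECT AVG(gpa) FROM students)

Result:
major    
---------
Economics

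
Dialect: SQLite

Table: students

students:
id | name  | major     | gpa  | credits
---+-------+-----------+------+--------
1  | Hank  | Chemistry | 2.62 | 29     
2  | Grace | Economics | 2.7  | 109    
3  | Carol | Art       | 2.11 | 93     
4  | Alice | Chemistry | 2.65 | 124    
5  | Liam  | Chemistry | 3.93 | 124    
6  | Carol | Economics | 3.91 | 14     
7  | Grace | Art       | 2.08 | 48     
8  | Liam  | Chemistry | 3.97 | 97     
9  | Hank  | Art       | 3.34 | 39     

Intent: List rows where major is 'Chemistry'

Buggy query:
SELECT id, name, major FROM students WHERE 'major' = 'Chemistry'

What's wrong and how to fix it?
Bug: 'major' in single quotes is a string literal, not the column; the comparison is literal-vs-literal and never true

Fix: Remove the quotes around the column name (or use double quotes for an identifier)

Corrected query:
SELECT id, name, major FROM students WHERE major = 'Chemistry'

Result:
id | name  | major    
---+-------+----------
1  | Hank  | Chemistry
4  | Alice | Chemistry
5  | Liam  | Chemistry
8  | Liam  | Chemistry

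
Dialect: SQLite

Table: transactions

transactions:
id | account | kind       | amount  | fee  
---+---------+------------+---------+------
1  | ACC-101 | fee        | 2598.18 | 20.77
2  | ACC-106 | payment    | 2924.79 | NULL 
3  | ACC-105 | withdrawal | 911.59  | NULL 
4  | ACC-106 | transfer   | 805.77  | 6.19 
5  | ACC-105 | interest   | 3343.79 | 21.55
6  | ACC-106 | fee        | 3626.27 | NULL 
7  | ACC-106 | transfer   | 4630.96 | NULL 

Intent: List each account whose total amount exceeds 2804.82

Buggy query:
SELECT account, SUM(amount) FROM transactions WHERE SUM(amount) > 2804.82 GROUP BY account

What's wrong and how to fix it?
Bug: WHERE runs before GROUP BY, so aggregates aren't available there

Fix: Move the aggregate condition to a HAVING clause

Corrected query:
SELECT account, SUM(amount) FROM transactions GROUP BY account HAVING SUM(amount) > 2804.82

Result:
account | SUM(amount)
--------+------------
ACC-105 | 4255.38    
ACC-106 | 11987.79   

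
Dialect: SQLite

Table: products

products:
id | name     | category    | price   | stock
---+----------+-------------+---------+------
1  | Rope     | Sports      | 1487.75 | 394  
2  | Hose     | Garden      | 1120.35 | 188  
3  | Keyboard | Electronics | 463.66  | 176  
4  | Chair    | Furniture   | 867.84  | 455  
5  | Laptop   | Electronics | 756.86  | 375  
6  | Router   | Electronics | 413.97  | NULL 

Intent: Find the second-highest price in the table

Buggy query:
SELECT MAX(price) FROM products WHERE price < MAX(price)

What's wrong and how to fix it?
Bug: MAX(price) on the right of the comparison is an aggregate-in-WHERE error

Fix: Compute the overall MAX in a subquery, then take MAX of rows below it

Corrected query:
SELECT MAX(price) FROM products WHERE price < (SELECT MAX(price) FROM products)

Result:
MAX(price)
----------
1120.35   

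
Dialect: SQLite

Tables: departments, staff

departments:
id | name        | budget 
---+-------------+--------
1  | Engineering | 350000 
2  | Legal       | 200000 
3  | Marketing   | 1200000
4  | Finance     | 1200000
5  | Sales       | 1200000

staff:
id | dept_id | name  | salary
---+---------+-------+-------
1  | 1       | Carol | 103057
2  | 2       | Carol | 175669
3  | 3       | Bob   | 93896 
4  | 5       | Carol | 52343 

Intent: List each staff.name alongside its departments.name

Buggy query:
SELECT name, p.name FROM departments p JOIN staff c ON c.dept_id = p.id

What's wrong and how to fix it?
Bug: Both tables have a 'name' column; the unqualified reference is ambiguous

Fix: Qualify the column with its table alias (c.name)

Corrected query:
SELECT c.name, p.name FROM departments p JOIN staff c ON c.dept_id = p.id

Result:
name  | name       
------+------------
Carol | Engineering
Carol | Legal      
Bob   | Marketing  
Carol | Sales      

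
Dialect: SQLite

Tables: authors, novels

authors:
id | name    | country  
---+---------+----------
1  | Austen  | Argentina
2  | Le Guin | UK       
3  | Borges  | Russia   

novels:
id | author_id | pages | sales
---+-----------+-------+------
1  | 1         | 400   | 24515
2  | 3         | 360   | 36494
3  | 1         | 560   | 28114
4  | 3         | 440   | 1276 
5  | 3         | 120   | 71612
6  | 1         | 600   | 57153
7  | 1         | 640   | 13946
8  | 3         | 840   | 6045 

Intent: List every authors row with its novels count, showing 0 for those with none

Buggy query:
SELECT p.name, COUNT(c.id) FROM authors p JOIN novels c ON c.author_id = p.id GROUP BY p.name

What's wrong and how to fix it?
Bug: INNER JOIN drops authors rows that have no matching novels rows

Fix: Switch to LEFT JOIN to retain unmatched parent rows

Corrected query:
SELECT p.name, COUNT(c.id) FROM authors p LEFT JOIN novels c ON c.author_id = p.id GROUP BY p.name

Result:
name    | COUNT(c.id)
--------+------------
Austen  | 4          
Borges  | 4          
Le Guin | 0          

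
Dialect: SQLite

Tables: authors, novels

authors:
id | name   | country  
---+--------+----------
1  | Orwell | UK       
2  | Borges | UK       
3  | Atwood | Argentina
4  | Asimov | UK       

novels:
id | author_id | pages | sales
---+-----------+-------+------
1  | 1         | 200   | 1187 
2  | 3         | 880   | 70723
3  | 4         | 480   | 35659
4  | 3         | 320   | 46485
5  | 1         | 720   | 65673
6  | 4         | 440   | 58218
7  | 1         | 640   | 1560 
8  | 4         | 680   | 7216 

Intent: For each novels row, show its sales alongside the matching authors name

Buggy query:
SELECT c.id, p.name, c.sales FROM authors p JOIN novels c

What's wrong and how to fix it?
Bug: Missing join condition: each novels row is matched to all authors rows instead of just its own

Fix: Specify the join condition linking the foreign key to the parent id

Corrected query:
SELECT c.id, p.name, c.sales FROM authors p JOIN novels c ON c.author_id = p.id

Result:
id | name   | sales
---+--------+------
1  | Orwell | 1187 
2  | Atwood | 70723
3  | Asimov | 35659
4  | Atwood | 46485
5  | Orwell | 65673
6  | Asimov | 58218
7  | Orwell | 1560 
8  | Asimov | 7216 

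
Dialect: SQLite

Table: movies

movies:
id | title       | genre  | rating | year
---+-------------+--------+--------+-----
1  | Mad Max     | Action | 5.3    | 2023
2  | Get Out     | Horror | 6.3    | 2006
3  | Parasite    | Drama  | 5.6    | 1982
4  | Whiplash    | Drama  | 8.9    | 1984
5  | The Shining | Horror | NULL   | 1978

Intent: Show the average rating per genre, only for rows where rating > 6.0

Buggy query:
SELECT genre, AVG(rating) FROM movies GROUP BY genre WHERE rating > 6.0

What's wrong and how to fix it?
Bug: Row-level WHERE must come before GROUP BY in the clause order

Fix: Move the WHERE clause before GROUP BY

Corrected query:
SELECT genre, AVG(rating) FROM movies WHERE rating > 6.0 GROUP BY genre

Result:
genre  | AVG(rating)
-------+------------
Drama  | 8.9        
Horror | 6.3        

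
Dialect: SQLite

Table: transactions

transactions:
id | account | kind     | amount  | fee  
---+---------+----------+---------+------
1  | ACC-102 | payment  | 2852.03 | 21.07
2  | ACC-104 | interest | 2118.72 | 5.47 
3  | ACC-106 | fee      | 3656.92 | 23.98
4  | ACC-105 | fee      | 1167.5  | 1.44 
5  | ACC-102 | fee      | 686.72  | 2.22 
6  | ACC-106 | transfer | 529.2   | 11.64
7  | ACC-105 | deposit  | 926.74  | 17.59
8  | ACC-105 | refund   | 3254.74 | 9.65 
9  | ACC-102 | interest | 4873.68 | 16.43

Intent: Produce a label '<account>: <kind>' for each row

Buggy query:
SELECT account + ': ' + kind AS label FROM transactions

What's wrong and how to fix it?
Bug: '+' is numeric addition; on text columns SQLite converts them to 0 instead of concatenating

Fix: Replace + with || to concatenate text

Corrected query:
SELECT account || ': ' || kind AS label FROM transactions

Result:
label            
-----------------
ACC-102: payment 
ACC-104: interest
ACC-106: fee     
ACC-105: fee     
ACC-102: fee     
ACC-106: transfer
ACC-105: deposit 
ACC-105: refund  
ACC-102: interest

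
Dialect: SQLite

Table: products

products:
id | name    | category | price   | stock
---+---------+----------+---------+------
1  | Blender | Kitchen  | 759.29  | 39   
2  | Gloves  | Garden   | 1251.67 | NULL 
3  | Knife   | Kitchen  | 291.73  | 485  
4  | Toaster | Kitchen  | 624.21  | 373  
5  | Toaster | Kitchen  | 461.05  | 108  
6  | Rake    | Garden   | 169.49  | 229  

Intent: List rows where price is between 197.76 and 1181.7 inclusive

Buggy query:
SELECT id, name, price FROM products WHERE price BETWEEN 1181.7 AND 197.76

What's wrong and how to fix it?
Bug: The bounds are reversed; BETWEEN a AND b requires a <= b to match anything

Fix: Swap the bounds so the smaller value comes first

Corrected query:
SELECT id, name, price FROM products WHERE price BETWEEN 197.76 AND 1181.7

Result:
id | name    | price 
---+---------+-------
1  | Blender | 759.29
3  | Knife   | 291.73
4  | Toaster | 624.21
5  | Toaster | 461.05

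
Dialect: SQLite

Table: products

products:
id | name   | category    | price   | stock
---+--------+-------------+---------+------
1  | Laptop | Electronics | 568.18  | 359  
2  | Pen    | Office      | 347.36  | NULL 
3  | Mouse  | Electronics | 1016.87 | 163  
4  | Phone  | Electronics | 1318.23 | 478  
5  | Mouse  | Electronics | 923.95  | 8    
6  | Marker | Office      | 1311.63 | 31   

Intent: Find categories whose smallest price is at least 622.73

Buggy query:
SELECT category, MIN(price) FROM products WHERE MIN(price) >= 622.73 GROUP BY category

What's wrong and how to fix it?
Bug: MIN() in WHERE is a misuse of aggregate

Fix: Replace WHERE with HAVING after the GROUP BY

Corrected query:
SELECT category, MIN(price) FROM products GROUP BY category HAVING MIN(price) >= 622.73

Result:
(no rows)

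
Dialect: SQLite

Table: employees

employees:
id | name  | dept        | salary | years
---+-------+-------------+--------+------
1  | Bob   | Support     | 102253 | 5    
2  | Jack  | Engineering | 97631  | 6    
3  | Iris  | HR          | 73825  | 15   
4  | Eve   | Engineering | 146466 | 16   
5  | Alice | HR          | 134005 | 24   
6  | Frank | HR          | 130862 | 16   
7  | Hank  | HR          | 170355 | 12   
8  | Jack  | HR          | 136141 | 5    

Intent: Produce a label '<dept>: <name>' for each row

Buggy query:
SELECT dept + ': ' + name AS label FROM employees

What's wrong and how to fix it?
Bug: '+' is numeric addition; on text columns SQLite converts them to 0 instead of concatenating

Fix: Replace + with || to concatenate text

Corrected query:
SELECT dept || ': ' || name AS label FROM employees

Result:
label            
-----------------
Support: Bob     
Engineering: Jack
HR: Iris         
Engineering: Eve 
HR: Alice        
HR: Frank        
HR: Hank         
HR: Jack         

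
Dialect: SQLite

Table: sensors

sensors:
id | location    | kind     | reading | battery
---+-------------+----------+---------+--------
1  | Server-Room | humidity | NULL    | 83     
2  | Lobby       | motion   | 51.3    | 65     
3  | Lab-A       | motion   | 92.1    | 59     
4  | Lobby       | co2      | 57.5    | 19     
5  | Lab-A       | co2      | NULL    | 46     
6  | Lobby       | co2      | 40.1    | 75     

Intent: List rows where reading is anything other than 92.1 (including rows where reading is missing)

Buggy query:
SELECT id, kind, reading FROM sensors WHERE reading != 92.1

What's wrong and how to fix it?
Bug: Inequality against NULL is unknown, not true; rows with NULL are dropped

Fix: Add an explicit OR reading IS NULL to include the missing-value rows

Corrected query:
SELECT id, kind, reading FROM sensors WHERE reading != 92.1 OR reading IS NULL

Result:
id | kind     | reading
---+----------+--------
1  | humidity | NULL   
2  | motion   | 51.3   
4  | co2      | 57.5   
5  | co2      | NULL   
6  | co2      | 40.1   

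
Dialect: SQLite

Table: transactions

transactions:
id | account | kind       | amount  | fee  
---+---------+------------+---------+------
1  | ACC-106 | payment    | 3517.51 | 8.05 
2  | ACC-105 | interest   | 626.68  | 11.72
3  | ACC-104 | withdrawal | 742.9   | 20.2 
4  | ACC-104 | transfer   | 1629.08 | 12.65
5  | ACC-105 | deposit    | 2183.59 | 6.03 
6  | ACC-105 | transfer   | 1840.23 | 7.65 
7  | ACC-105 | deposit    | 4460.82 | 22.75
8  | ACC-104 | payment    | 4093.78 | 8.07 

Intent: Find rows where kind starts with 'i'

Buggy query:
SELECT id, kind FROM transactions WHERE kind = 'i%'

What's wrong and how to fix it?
Bug: '=' compares the literal string including the % character; pattern matching needs LIKE

Fix: Use LIKE for wildcard pattern matching

Corrected query:
SELECT id, kind FROM transactions WHERE kind LIKE 'i%'

Result:
id | kind    
---+---------
2  | interest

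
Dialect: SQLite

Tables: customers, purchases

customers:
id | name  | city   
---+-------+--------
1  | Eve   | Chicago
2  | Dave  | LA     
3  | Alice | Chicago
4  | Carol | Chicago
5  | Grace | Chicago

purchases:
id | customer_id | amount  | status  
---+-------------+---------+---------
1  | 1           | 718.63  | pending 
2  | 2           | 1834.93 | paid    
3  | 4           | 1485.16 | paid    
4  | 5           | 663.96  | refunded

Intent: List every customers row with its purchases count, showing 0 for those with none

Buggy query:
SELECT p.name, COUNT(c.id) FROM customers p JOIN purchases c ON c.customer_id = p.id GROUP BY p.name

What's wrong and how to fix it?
Bug: An inner join excludes parents with zero children

Fix: Switch to LEFT JOIN to retain unmatched parent rows

Corrected query:
SELECT p.name, COUNT(c.id) FROM customers p LEFT JOIN purchases c ON c.customer_id = p.id GROUP BY p.name

Result:
name  | COUNT(c.id)
------+------------
Alice | 0          
Carol | 1          
Dave  | 1          
Eve   | 1          
Grace | 1          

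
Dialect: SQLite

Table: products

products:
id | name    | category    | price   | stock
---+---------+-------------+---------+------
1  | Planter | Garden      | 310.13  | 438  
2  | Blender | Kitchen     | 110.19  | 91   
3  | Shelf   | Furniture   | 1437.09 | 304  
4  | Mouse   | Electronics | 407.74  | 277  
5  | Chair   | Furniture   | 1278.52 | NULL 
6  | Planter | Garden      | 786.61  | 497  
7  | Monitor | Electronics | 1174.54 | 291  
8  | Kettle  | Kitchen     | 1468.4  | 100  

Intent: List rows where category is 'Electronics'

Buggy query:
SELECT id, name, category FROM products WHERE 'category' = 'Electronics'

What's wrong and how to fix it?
Bug: Single quotes denote string literals in SQL; the column name is being compared as a constant string

Fix: Remove the quotes around the column name (or use double quotes for an identifier)

Corrected query:
SELECT id, name, category FROM products WHERE category = 'Electronics'

Result:
id | name    | category   
---+---------+------------
4  | Mouse   | Electronics
7  | Monitor | Electronics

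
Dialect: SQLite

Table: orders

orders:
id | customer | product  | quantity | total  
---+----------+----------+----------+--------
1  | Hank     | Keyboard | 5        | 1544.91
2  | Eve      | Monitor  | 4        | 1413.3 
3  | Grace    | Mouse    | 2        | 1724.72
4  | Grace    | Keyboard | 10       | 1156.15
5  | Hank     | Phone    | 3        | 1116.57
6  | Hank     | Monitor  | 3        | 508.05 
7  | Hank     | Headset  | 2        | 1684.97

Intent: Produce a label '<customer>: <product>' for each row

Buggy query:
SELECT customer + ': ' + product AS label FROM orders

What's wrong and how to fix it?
Bug: '+' is numeric addition; on text columns SQLite converts them to 0 instead of concatenating

Fix: Use the || operator for string concatenation

Corrected query:
SELECT customer || ': ' || product AS label FROM orders

Result:
label          
---------------
Hank: Keyboard 
Eve: Monitor   
Grace: Mouse   
Grace: Keyboard
Hank: Phone    
Hank: Monitor  
Hank: Headset  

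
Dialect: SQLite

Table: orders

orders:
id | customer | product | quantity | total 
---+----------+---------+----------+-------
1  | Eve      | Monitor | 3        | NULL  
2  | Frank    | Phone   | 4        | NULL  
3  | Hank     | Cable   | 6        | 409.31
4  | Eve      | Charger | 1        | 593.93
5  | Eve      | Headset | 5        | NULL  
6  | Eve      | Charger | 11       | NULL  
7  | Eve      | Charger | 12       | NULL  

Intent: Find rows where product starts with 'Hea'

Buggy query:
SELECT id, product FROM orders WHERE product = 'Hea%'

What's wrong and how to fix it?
Bug: Wildcards only work with LIKE; '=' treats '%' as a literal character

Fix: Replace '=' with LIKE so 'Hea%' is treated as a pattern

Corrected query:
SELECT id, product FROM orders WHERE product LIKE 'Hea%'

Result:
id | product
---+--------
5  | Headset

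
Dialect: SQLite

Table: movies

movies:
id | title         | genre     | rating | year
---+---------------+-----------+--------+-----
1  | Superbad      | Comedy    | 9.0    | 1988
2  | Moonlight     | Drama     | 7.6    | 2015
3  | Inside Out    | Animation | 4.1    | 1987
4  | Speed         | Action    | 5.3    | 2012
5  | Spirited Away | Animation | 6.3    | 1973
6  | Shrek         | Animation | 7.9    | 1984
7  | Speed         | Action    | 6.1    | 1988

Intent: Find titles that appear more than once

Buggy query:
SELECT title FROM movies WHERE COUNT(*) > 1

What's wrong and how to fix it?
Bug: COUNT(*) is an aggregate and cannot be used in WHERE

Fix: Group first, then use HAVING for the count condition

Corrected query:
SELECT title FROM movies GROUP BY title HAVING COUNT(*) > 1

Result:
title
-----
Speed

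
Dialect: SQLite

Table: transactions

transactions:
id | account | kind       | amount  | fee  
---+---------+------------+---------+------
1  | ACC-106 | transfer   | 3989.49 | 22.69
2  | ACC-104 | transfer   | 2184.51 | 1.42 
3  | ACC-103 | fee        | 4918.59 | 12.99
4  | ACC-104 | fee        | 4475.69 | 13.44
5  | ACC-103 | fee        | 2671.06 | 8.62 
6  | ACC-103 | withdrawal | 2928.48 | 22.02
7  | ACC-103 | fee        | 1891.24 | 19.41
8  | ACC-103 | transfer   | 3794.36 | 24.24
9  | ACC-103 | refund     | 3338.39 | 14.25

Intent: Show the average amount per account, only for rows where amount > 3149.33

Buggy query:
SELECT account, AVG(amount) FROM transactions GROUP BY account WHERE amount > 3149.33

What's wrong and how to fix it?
Bug: Row-level WHERE must come before GROUP BY in the clause order

Fix: Move the WHERE clause before GROUP BY

Corrected query:
SELECT account, AVG(amount) FROM transactions WHERE amount > 3149.33 GROUP BY account

Result:
account | AVG(amount)
--------+------------
ACC-103 | 4017.113333
ACC-104 | 4475.69    
ACC-106 | 3989.49    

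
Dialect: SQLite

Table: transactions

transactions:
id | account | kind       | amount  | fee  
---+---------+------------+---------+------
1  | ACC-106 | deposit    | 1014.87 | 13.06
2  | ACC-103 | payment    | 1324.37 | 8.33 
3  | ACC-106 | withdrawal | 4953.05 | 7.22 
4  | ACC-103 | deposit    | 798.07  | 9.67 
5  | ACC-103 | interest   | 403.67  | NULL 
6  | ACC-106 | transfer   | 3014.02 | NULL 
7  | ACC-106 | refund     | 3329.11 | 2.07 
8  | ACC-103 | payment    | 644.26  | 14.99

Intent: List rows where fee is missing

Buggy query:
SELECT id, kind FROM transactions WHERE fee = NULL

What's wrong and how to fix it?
Bug: '= NULL' is always unknown in SQL three-valued logic, so no rows match

Fix: Use IS NULL to test for NULL

Corrected query:
SELECT id, kind FROM transactions WHERE fee IS NULL

Result:
id | kind    
---+---------
5  | interest
6  | transfer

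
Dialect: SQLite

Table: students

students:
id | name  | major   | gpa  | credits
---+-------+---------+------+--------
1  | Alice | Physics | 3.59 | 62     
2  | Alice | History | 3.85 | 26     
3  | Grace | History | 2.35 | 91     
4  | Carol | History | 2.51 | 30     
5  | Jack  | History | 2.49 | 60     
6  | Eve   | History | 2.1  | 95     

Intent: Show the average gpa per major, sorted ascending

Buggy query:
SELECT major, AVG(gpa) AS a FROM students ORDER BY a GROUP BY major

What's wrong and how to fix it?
Bug: GROUP BY must precede ORDER BY

Fix: Move ORDER BY to the end, after GROUP BY

Corrected query:
SELECT major, AVG(gpa) AS a FROM students GROUP BY major ORDER BY a

Result:
major   | a   
--------+-----
History | 2.66
Physics | 3.59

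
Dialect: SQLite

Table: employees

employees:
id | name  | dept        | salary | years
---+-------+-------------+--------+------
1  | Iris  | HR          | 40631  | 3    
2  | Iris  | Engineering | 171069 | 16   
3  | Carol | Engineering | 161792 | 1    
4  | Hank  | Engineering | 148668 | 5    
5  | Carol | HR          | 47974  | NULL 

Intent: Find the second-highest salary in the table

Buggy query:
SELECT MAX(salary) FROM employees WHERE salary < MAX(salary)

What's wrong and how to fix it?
Bug: The inner MAX is an aggregate inside WHERE, which is not allowed

Fix: Compute the overall MAX in a subquery, then take MAX of rows below it

Corrected query:
SELECT MAX(salary) FROM employees WHERE salary < (SELECT MAX(salary) FROM employees)

Result:
MAX(salary)
-----------
161792     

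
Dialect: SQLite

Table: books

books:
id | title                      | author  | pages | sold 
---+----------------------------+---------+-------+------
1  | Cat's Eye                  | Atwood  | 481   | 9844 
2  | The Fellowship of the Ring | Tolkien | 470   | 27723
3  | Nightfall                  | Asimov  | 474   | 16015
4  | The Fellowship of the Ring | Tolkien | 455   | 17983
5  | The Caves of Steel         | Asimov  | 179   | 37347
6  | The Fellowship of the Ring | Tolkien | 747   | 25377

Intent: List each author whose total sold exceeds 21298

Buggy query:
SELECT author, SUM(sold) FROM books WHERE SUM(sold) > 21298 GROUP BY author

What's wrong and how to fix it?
Bug: Aggregate functions cannot appear in a WHERE clause

Fix: Use HAVING (which filters groups after aggregation) instead of WHERE

Corrected query:
SELECT author, SUM(sold) FROM books GROUP BY author HAVING SUM(sold) > 21298

Result:
author  | SUM(sold)
--------+----------
Asimov  | 53362    
Tolkien | 71083    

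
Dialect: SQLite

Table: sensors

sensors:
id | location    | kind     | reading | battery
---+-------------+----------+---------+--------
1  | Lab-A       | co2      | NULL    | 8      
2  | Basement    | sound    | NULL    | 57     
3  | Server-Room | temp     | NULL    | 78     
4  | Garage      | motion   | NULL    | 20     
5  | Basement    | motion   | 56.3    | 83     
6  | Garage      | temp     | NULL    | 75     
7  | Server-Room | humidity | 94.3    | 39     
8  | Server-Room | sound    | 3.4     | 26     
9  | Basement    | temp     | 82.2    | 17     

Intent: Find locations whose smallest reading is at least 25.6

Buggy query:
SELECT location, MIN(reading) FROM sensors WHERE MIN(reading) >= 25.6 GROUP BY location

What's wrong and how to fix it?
Bug: MIN() in WHERE is a misuse of aggregate

Fix: Use HAVING for the per-group MIN condition

Corrected query:
SELECT location, MIN(reading) FROM sensors GROUP BY location HAVING MIN(reading) >= 25.6

Result:
location | MIN(reading)
---------+-------------
Basement | 56.3        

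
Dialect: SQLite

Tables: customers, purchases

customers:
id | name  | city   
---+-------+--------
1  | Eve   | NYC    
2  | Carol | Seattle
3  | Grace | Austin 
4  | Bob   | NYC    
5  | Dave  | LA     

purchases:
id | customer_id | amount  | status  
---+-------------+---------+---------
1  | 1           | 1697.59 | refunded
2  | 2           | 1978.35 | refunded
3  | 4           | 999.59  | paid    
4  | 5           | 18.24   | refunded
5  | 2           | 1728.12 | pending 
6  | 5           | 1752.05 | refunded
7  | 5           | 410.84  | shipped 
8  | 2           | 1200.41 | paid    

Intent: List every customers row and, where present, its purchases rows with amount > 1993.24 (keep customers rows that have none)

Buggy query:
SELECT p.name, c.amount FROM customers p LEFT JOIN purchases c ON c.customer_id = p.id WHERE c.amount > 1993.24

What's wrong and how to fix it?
Bug: Filtering c.amount in WHERE discards the NULL rows produced by LEFT JOIN, turning it into an inner join

Fix: Put 'c.amount > 1993.24' in the JOIN's ON clause instead of WHERE

Corrected query:
SELECT p.name, c.amount FROM customers p LEFT JOIN purchases c ON c.customer_id = p.id AND c.amount > 1993.24

Result:
name  | amount
------+-------
Eve   | NULL  
Carol | NULL  
Grace | NULL  
Bob   | NULL  
Dave  | NULL  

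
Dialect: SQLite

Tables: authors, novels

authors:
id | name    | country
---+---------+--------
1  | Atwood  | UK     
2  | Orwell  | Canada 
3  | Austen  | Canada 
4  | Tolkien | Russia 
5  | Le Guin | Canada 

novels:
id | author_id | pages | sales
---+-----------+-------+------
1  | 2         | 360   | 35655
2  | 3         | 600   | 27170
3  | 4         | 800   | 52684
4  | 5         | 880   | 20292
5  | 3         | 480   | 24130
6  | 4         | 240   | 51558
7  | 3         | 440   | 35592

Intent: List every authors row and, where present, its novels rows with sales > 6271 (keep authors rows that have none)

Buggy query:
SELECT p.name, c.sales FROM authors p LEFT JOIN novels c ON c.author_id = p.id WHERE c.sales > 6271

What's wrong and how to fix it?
Bug: A WHERE condition on the right-hand table after LEFT JOIN drops unmatched parents

Fix: Move the right-table condition into the ON clause so unmatched parents are kept

Corrected query:
SELECT p.name, c.sales FROM authors p LEFT JOIN novels c ON c.author_id = p.id AND c.sales > 6271

Result:
name    | sales
--------+------
Atwood  | NULL 
Orwell  | 35655
Austen  | 24130
Austen  | 27170
Austen  | 35592
Tolkien | 51558
Tolkien | 52684
Le Guin | 20292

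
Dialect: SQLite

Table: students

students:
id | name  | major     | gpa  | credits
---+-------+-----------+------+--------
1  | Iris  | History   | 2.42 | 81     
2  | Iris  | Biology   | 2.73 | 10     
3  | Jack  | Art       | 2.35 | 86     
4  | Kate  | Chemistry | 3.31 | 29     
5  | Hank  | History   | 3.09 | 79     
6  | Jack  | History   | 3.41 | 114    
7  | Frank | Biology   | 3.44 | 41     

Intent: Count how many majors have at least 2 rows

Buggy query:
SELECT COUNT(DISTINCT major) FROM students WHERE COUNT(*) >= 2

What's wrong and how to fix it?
Bug: COUNT(*) cannot appear in WHERE; the per-group count doesn't exist yet

Fix: Use a subquery that GROUPs and filters with HAVING, then count its rows

Corrected query:
SELECT COUNT(*) FROM (SELECT major FROM students GROUP BY major HAVING COUNT(*) >= 2)

Result:
COUNT(*)
--------
2       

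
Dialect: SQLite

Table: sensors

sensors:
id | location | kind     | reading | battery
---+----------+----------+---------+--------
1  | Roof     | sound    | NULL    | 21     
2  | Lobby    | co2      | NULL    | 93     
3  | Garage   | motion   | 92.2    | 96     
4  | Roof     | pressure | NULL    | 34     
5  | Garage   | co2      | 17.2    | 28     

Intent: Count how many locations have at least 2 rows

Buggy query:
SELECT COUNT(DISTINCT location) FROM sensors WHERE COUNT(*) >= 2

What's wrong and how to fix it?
Bug: WHERE filters individual rows, not groups, so a group-level COUNT is invalid there

Fix: Group first with HAVING COUNT(*) >= 2, then COUNT the resulting groups

Corrected query:
SELECT COUNT(*) FROM (SELECT location FROM sensors GROUP BY location HAVING COUNT(*) >= 2)

Result:
COUNT(*)
--------
2       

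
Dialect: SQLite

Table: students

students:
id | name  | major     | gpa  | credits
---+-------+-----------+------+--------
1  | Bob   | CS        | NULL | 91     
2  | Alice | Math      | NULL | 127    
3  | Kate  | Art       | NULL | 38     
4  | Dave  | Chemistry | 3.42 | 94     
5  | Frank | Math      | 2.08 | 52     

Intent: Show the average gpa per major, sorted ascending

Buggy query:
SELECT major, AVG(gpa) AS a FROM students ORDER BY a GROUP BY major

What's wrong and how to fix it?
Bug: GROUP BY must precede ORDER BY

Fix: Reorder: SELECT … FROM … GROUP BY … ORDER BY …

Corrected query:
SELECT major, AVG(gpa) AS a FROM students GROUP BY major ORDER BY a

Result:
major     | a   
----------+-----
Art       | NULL
CS        | NULL
Math      | 2.08
Chemistry | 3.42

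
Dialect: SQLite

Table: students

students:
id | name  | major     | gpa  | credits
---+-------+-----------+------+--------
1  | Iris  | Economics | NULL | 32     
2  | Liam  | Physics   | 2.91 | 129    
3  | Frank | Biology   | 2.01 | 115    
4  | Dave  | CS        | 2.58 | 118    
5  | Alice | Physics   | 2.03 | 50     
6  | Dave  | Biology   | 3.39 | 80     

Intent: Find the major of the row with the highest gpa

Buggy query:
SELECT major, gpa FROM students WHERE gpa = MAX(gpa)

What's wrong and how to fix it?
Bug: WHERE is evaluated per row; an aggregate over the whole table isn't defined there

Fix: Use a subquery: WHERE gpa = (SELECT MAX(gpa) FROM students)

Corrected query:
SELECT major, gpa FROM students WHERE gpa = (SELECT MAX(gpa) FROM students)

Result:
major   | gpa 
--------+-----
Biology | 3.39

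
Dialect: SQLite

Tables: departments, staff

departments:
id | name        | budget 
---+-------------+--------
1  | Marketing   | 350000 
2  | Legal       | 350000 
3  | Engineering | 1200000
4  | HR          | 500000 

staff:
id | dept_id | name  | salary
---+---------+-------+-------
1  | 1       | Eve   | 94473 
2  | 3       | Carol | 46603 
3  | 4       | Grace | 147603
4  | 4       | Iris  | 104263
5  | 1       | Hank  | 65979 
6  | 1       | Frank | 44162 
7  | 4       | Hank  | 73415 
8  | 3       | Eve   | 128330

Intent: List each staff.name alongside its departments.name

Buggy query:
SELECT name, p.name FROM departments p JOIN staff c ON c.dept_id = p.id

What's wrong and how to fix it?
Bug: Both tables have a 'name' column; the unqualified reference is ambiguous

Fix: Prefix ambiguous columns with the table alias

Corrected query:
SELECT c.name, p.name FROM departments p JOIN staff c ON c.dept_id = p.id

Result:
name  | name       
------+------------
Eve   | Marketing  
Carol | Engineering
Grace | HR         
Iris  | HR         
Hank  | Marketing  
Frank | Marketing  
Hank  | HR         
Eve   | Engineering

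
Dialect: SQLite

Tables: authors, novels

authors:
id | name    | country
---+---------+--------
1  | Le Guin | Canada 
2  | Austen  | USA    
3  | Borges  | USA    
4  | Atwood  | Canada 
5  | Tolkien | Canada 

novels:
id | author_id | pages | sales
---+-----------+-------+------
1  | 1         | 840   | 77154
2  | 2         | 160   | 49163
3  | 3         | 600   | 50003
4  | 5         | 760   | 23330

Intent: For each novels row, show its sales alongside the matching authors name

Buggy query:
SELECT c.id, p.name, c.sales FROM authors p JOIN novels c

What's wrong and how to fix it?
Bug: Missing join condition: each novels row is matched to all authors rows instead of just its own

Fix: Add ON c.author_id = p.id to the JOIN

Corrected query:
SELECT c.id, p.name, c.sales FROM authors p JOIN novels c ON c.author_id = p.id

Result:
id | name    | sales
---+---------+------
1  | Le Guin | 77154
2  | Austen  | 49163
3  | Borges  | 50003
4  | Tolkien | 23330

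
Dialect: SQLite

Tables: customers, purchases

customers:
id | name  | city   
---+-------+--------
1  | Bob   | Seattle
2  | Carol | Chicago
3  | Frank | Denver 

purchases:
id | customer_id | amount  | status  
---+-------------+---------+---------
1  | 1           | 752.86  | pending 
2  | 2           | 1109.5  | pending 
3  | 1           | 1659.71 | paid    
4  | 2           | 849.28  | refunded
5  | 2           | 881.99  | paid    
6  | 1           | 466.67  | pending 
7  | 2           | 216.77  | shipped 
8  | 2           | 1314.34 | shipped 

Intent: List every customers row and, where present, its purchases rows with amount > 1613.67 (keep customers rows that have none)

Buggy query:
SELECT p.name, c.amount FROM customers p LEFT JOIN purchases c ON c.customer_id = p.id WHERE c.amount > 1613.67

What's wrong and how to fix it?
Bug: A WHERE condition on the right-hand table after LEFT JOIN drops unmatched parents

Fix: Put 'c.amount > 1613.67' in the JOIN's ON clause instead of WHERE

Corrected query:
SELECT p.name, c.amount FROM customers p LEFT JOIN purchases c ON c.customer_id = p.id AND c.amount > 1613.67

Result:
name  | amount 
------+--------
Bob   | 1659.71
Carol | NULL   
Frank | NULL   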